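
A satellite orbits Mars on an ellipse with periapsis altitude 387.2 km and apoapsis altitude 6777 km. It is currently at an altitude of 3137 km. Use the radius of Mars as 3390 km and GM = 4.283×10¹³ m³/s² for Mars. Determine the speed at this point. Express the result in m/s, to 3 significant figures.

r_p = 3390 + 387.2 = 3777.2 km = 3.7772×10⁶ m.
r_a = 3390 + 6777 = 10167 km = 1.0167×10⁷ m.
r = 3390 + 3137 = 6527.0 km = 6.527×10⁶ m.
Semi-major axis a = (r_p + r_a)/2 = 6972.1 km = 6.972×10⁶ m.
Vis-viva: v² = μ(2/r − 1/a) = 4.283×10¹³ × (3.064×10⁻⁷ − 1.434×10⁻⁷) = 6.981×10⁶ m²/s².
v = 2642 m/s.

v ≈ 2640 m/s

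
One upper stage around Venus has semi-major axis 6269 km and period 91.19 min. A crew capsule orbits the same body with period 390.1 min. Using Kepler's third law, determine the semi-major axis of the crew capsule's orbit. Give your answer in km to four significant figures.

a₂ ≈ 16520 km

Kepler's third law: a³ ∝ T², so a₂ = a₁ (T₂/T₁)^(2/3).
T₂/T₁ = 4.278, (T₂/T₁)^(2/3) = 2.635.
a₂ = 6269 × 2.635 = 16520 km.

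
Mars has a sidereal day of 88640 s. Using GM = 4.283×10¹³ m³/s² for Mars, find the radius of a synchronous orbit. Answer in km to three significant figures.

r_sync ≈ 20400 km

A synchronous orbit has period T, so by Kepler's third law a = (μT²/4π²)^(1/3).
μT²/4π² = 4.283×10¹³ × (8.864×10⁴)² / 39.48 = 8.524×10²¹ m³.
a = 2.043×10⁷ m = 20428 km.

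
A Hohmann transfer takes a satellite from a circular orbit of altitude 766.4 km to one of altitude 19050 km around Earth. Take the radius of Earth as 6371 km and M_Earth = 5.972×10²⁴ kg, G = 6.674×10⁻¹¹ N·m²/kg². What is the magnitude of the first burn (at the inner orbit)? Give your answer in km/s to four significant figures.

μ = GM = 6.674×10⁻¹¹ × 5.972×10²⁴ = 3.986×10¹⁴ m³/s².
r₁ = 6371 + 766.4 = 7137.4 km = 7.1374×10⁶ m.
r₂ = 6371 + 19050 = 25421 km = 2.5421×10⁷ m.
Transfer ellipse a_t = (r₁ + r₂)/2 = 1.628×10⁷ m.
At r₁: circular v_c1 = √(μ/r₁) = 7473 m/s; transfer-perigee v_p = √[μ(2/r₁ − 1/a_t)] = 9338 m/s.
Δv₁ = v_p − v_c1 = 1865 m/s.
= 1.865 km/s.

Δv ≈ 1.865 km/s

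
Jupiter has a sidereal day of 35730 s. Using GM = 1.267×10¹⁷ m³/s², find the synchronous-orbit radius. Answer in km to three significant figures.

A synchronous orbit has period T, so by Kepler's third law a = (μT²/4π²)^(1/3).
μT²/4π² = 1.267×10¹⁷ × (3.573×10⁴)² / 39.48 = 4.097×10²⁴ m³.
a = 1.600×10⁸ m = 1.6002×10⁵ km.

r_sync ≈ 1.60×10⁵ km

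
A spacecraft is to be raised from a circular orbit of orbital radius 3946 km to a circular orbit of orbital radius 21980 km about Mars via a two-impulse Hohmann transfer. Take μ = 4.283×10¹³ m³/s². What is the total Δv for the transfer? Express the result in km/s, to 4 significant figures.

Δv_total ≈ 1.621 km/s

r₁ = 3946 km = 3.946×10⁶ m.
r₂ = 21980 km = 2.198×10⁷ m.
Transfer ellipse a_t = (r₁ + r₂)/2 = 1.296×10⁷ m.
At r₁: circular v_c1 = √(μ/r₁) = 3295 m/s; transfer-periapsis v_p = √[μ(2/r₁ − 1/a_t)] = 4290 m/s.
Δv₁ = v_p − v_c1 = 995.4 m/s.
At r₂: circular v_c2 = √(μ/r₂) = 1396 m/s; transfer-apoapsis v_a = √[μ(2/r₂ − 1/a_t)] = 770.2 m/s.
Δv₂ = v_c2 − v_a = 625.8 m/s.
Total Δv = Δv₁ + Δv₂ = 1621 m/s = 1.621 km/s.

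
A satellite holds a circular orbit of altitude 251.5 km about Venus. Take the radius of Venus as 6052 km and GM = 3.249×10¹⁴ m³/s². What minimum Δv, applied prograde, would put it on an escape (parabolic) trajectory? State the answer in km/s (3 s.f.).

r = 6052 + 251.5 = 6303.5 km = 6.3035×10⁶ m.
Circular speed v_c = √(μ/r) = 7179 m/s.
Escape speed v_esc = √(2μ/r) = √2 × v_c = 10150 m/s.
Δv = v_esc − v_c = 2974 m/s = 2.974 km/s.

Δv ≈ 2.97 km/s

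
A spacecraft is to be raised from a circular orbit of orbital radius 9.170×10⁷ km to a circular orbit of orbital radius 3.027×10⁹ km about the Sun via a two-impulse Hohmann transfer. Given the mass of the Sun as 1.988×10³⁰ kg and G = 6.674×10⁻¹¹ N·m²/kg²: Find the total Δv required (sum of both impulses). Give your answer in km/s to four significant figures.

μ = GM = 6.674×10⁻¹¹ × 1.988×10³⁰ = 1.327×10²⁰ m³/s².
r₁ = 9.170×10⁷ km = 9.170×10¹⁰ m.
r₂ = 3.027×10⁹ km = 3.027×10¹² m.
Transfer ellipse a_t = (r₁ + r₂)/2 = 1.559×10¹² m.
At r₁: circular v_c1 = √(μ/r₁) = 38040 m/s; transfer-perihelion v_p = √[μ(2/r₁ − 1/a_t)] = 53000 m/s.
Δv₁ = v_p − v_c1 = 14960 m/s.
At r₂: circular v_c2 = √(μ/r₂) = 6621 m/s; transfer-aphelion v_a = √[μ(2/r₂ − 1/a_t)] = 1605 m/s.
Δv₂ = v_c2 − v_a = 5015 m/s.
Total Δv = Δv₁ + Δv₂ = 19970 m/s = 19.97 km/s.

Δv_total ≈ 19.97 km/s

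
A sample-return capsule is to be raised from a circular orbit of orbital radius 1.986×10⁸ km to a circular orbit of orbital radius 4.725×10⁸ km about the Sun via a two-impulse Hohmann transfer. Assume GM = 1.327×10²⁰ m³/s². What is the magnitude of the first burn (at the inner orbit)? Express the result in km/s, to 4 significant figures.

r₁ = 1.986×10⁸ km = 1.986×10¹¹ m.
r₂ = 4.725×10⁸ km = 4.725×10¹¹ m.
Transfer ellipse a_t = (r₁ + r₂)/2 = 3.356×10¹¹ m.
At r₁: circular v_c1 = √(μ/r₁) = 25850 m/s; transfer-perihelion v_p = √[μ(2/r₁ − 1/a_t)] = 30670 m/s.
Δv₁ = v_p − v_c1 = 4825 m/s.
= 4.825 km/s.

Δv ≈ 4.825 km/s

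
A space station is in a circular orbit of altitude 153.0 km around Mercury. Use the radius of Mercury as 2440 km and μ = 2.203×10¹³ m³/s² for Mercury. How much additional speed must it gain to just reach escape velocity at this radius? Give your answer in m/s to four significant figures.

r = 2440 + 153.0 = 2593.0 km = 2.5930×10⁶ m.
Circular speed v_c = √(μ/r) = 2915 m/s.
Escape speed v_esc = √(2μ/r) = √2 × v_c = 4122 m/s.
Δv = v_esc − v_c = 1207 m/s.

Δv ≈ 1207 m/s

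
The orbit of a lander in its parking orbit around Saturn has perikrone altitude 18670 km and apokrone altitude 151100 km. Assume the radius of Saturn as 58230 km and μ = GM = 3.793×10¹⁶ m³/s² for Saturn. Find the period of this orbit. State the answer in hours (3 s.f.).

T ≈ 15.3 hours

r_p = 58230 + 18670 = 76900 km = 7.6900×10⁷ m.
r_a = 58230 + 151100 = 209330 km = 2.0933×10⁸ m.
Semi-major axis a = (r_p + r_a)/2 = (76900 + 2.0933×10⁵)/2 = 1.4312×10⁵ km = 1.431×10⁸ m.
By Kepler's third law T = 2π√(a³/μ) = 2π × 8.791×10³ = 5.524×10⁴ s.
= 15.34 hours.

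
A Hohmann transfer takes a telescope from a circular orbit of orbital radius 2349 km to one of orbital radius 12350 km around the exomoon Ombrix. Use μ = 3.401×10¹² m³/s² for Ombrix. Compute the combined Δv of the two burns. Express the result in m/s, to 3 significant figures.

Δv_total ≈ 585 m/s

r₁ = 2349 km = 2.349×10⁶ m.
r₂ = 12350 km = 1.235×10⁷ m.
Transfer ellipse a_t = (r₁ + r₂)/2 = 7.350×10⁶ m.
At r₁: circular v_c1 = √(μ/r₁) = 1203 m/s; transfer-periapsis v_p = √[μ(2/r₁ − 1/a_t)] = 1560 m/s.
Δv₁ = v_p − v_c1 = 356.5 m/s.
At r₂: circular v_c2 = √(μ/r₂) = 524.8 m/s; transfer-apoapsis v_a = √[μ(2/r₂ − 1/a_t)] = 296.7 m/s.
Δv₂ = v_c2 − v_a = 228.1 m/s.
Total Δv = Δv₁ + Δv₂ = 584.6 m/s.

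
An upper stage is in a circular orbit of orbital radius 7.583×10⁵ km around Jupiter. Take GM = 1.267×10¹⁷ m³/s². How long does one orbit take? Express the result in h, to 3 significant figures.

r = 7.583×10⁵ km = 7.583×10⁸ m.
Kepler's third law: T = 2π√(r³/μ) = 2π√((7.583×10⁸)³ / 1.267×10¹⁷).
r³/μ = 3.441×10⁹ s², so T = 2π × 5.866×10⁴ = 3.686×10⁵ s.
Converting: 3.686×10⁵ s ÷ 3600 = 102.4 h.

T ≈ 102 h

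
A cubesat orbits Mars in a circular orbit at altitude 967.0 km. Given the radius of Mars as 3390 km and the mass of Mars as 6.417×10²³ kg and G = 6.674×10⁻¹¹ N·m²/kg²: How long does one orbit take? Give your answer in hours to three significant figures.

T ≈ 2.43 hours

μ = GM = 6.674×10⁻¹¹ × 6.417×10²³ = 4.283×10¹³ m³/s².
r = 3390 + 967.0 = 4357.0 km = 4.3570×10⁶ m.
Kepler's third law: T = 2π√(r³/μ) = 2π√((4.357×10⁶)³ / 4.283×10¹³).
r³/μ = 1.931×10⁶ s², so T = 2π × 1.390×10³ = 8.732×10³ s.
Converting: 8.732×10³ s ÷ 3600 = 2.425 hours.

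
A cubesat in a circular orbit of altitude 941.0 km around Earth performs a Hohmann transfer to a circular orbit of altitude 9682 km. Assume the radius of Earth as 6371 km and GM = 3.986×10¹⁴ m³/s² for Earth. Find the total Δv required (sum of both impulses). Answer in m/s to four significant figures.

Δv_total ≈ 2312 m/s

r₁ = 6371 + 941.0 = 7312.0 km = 7.3120×10⁶ m.
r₂ = 6371 + 9682 = 16053 km = 1.6053×10⁷ m.
Transfer ellipse a_t = (r₁ + r₂)/2 = 1.168×10⁷ m.
At r₁: circular v_c1 = √(μ/r₁) = 7383 m/s; transfer-perigee v_p = √[μ(2/r₁ − 1/a_t)] = 8655 m/s.
Δv₁ = v_p − v_c1 = 1272 m/s.
At r₂: circular v_c2 = √(μ/r₂) = 4983 m/s; transfer-apogee v_a = √[μ(2/r₂ − 1/a_t)] = 3942 m/s.
Δv₂ = v_c2 − v_a = 1041 m/s.
Total Δv = Δv₁ + Δv₂ = 2312 m/s.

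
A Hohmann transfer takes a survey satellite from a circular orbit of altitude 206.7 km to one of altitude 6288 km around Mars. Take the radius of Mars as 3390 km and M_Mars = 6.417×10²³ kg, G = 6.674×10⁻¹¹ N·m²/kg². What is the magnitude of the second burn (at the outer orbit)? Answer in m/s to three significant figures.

μ = GM = 6.674×10⁻¹¹ × 6.417×10²³ = 4.283×10¹³ m³/s².
r₁ = 3390 + 206.7 = 3596.7 km = 3.5967×10⁶ m.
r₂ = 3390 + 6288 = 9678.0 km = 9.6780×10⁶ m.
Transfer ellipse a_t = (r₁ + r₂)/2 = 6.637×10⁶ m.
At r₁: circular v_c1 = √(μ/r₁) = 3451 m/s; transfer-periapsis v_p = √[μ(2/r₁ − 1/a_t)] = 4167 m/s.
At r₂: circular v_c2 = √(μ/r₂) = 2104 m/s; transfer-apoapsis v_a = √[μ(2/r₂ − 1/a_t)] = 1549 m/s.
Δv₂ = v_c2 − v_a = 555.1 m/s.

Δv ≈ 555 m/s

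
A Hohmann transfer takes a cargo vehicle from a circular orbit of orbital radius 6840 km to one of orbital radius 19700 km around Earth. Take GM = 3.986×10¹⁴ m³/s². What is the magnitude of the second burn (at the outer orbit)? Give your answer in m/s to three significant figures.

r₁ = 6840 km = 6.840×10⁶ m.
r₂ = 19700 km = 1.970×10⁷ m.
Transfer ellipse a_t = (r₁ + r₂)/2 = 1.327×10⁷ m.
At r₁: circular v_c1 = √(μ/r₁) = 7634 m/s; transfer-perigee v_p = √[μ(2/r₁ − 1/a_t)] = 9301 m/s.
At r₂: circular v_c2 = √(μ/r₂) = 4498 m/s; transfer-apogee v_a = √[μ(2/r₂ − 1/a_t)] = 3229 m/s.
Δv₂ = v_c2 − v_a = 1269 m/s.

Δv ≈ 1270 m/s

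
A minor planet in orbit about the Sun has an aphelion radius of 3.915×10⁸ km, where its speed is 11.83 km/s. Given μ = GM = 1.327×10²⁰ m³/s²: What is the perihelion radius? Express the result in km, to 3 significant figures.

r_a = 3.915×10¹¹ m.
Specific energy ε = v²/2 − μ/r = -2.690×10⁸ J/kg, so a = −μ/(2ε) = 2.467×10¹¹ m.
The apsides satisfy r_p + r_a = 2a, so the perihelion radius is 2a − r_a = 1.018×10¹¹ m = 1.0185×10⁸ km.

perihelion radius ≈ 1.02×10⁸ km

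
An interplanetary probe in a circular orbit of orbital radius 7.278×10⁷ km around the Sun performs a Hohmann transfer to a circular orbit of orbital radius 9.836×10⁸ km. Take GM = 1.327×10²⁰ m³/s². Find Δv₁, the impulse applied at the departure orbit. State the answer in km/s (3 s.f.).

r₁ = 7.278×10⁷ km = 7.278×10¹⁰ m.
r₂ = 9.836×10⁸ km = 9.836×10¹¹ m.
Transfer ellipse a_t = (r₁ + r₂)/2 = 5.282×10¹¹ m.
At r₁: circular v_c1 = √(μ/r₁) = 42700 m/s; transfer-perihelion v_p = √[μ(2/r₁ − 1/a_t)] = 58270 m/s.
Δv₁ = v_p − v_c1 = 15570 m/s.
= 15.57 km/s.

Δv ≈ 15.6 km/s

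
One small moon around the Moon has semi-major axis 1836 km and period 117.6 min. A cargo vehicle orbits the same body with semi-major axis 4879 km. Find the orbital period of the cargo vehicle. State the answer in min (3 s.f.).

T₂ ≈ 509 min

Kepler's third law: T² ∝ a³, so T₂ = T₁ (a₂/a₁)^(3/2).
a₂/a₁ = 2.657, (a₂/a₁)^(3/2) = 4.332.
T₂ = 117.6 × 4.332 = 509.4 min.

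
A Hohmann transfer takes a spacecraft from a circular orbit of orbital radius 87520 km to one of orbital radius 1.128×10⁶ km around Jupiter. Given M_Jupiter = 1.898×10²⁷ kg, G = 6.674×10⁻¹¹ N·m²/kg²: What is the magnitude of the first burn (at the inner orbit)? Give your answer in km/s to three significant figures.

Δv ≈ 13.8 km/s

μ = GM = 6.674×10⁻¹¹ × 1.898×10²⁷ = 1.267×10¹⁷ m³/s².
r₁ = 87520 km = 8.752×10⁷ m.
r₂ = 1.128×10⁶ km = 1.128×10⁹ m.
Transfer ellipse a_t = (r₁ + r₂)/2 = 6.078×10⁸ m.
At r₁: circular v_c1 = √(μ/r₁) = 38040 m/s; transfer-perijove v_p = √[μ(2/r₁ − 1/a_t)] = 51830 m/s.
Δv₁ = v_p − v_c1 = 13790 m/s.
= 13.79 km/s.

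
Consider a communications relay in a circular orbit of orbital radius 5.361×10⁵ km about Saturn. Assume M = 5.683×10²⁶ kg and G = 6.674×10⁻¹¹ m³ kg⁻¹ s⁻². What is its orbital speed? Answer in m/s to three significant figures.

μ = GM = 6.674×10⁻¹¹ × 5.683×10²⁶ = 3.793×10¹⁶ m³/s².
r = 5.361×10⁵ km = 5.361×10⁸ m.
For a circular orbit v = √(μ/r) = √(3.793×10¹⁶ / 5.361×10⁸) = √(7.075×10⁷) = 8411 m/s.

v ≈ 8410 m/s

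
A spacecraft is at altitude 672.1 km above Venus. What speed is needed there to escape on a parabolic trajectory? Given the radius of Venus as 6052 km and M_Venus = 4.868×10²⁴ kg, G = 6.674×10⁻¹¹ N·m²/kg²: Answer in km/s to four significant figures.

μ = GM = 6.674×10⁻¹¹ × 4.868×10²⁴ = 3.249×10¹⁴ m³/s².
r = 6052 + 672.1 = 6724.1 km = 6.7241×10⁶ m.
Escape speed v_esc = √(2μ/r) = √(2 × 3.249×10¹⁴ / 6.724×10⁶) = √(9.663×10⁷) = 9830 m/s.
= 9.830 km/s.

v_esc ≈ 9.830 km/s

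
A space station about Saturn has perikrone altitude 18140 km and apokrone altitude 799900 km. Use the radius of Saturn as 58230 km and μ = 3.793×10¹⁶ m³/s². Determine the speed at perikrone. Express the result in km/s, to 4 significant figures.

r_p = 58230 + 18140 = 76370 km = 7.6370×10⁷ m.
r_a = 58230 + 799900 = 858130 km = 8.5813×10⁸ m.
Semi-major axis a = (r_p + r_a)/2 = 4.6725×10⁵ km = 4.672×10⁸ m.
Vis-viva: v² = μ(2/r − 1/a) = 3.793×10¹⁶ × (2.619×10⁻⁸ − 2.140×10⁻⁹) = 9.121×10⁸ m²/s².
v = 30200 m/s = 30.20 km/s.

v ≈ 30.20 km/s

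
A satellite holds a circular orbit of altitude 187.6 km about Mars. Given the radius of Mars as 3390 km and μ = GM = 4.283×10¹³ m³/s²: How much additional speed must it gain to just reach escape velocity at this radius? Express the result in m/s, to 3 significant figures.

r = 3390 + 187.6 = 3577.6 km = 3.5776×10⁶ m.
Circular speed v_c = √(μ/r) = 3460 m/s.
Escape speed v_esc = √(2μ/r) = √2 × v_c = 4893 m/s.
Δv = v_esc − v_c = 1433 m/s.

Δv ≈ 1430 m/s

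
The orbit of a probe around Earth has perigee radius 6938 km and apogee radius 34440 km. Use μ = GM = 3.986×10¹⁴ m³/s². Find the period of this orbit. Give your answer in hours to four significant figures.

Semi-major axis a = (r_p + r_a)/2 = (6938.0 + 34440)/2 = 20689 km = 2.069×10⁷ m.
By Kepler's third law T = 2π√(a³/μ) = 2π × 4.713×10³ = 2.962×10⁴ s.
= 8.227 hours.

T ≈ 8.227 hours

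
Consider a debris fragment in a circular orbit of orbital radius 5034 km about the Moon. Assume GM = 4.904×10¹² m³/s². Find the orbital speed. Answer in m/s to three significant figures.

r = 5034 km = 5.034×10⁶ m.
For a circular orbit v = √(μ/r) = √(4.904×10¹² / 5.034×10⁶) = √(9.742×10⁵) = 987.0 m/s.

v ≈ 987 m/s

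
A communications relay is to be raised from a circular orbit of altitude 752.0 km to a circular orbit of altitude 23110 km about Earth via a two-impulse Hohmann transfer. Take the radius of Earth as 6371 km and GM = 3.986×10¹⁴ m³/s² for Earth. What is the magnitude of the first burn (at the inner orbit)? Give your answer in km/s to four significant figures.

Δv ≈ 2.014 km/s

r₁ = 6371 + 752.0 = 7123.0 km = 7.1230×10⁶ m.
r₂ = 6371 + 23110 = 29481 km = 2.9481×10⁷ m.
Transfer ellipse a_t = (r₁ + r₂)/2 = 1.830×10⁷ m.
At r₁: circular v_c1 = √(μ/r₁) = 7481 m/s; transfer-perigee v_p = √[μ(2/r₁ − 1/a_t)] = 9494 m/s.
Δv₁ = v_p − v_c1 = 2014 m/s.
= 2.014 km/s.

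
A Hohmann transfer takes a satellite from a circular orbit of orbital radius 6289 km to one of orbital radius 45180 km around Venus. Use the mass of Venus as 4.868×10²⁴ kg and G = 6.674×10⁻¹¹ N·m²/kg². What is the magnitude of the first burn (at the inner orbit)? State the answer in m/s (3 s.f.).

Δv ≈ 2340 m/s

μ = GM = 6.674×10⁻¹¹ × 4.868×10²⁴ = 3.249×10¹⁴ m³/s².
r₁ = 6289 km = 6.289×10⁶ m.
r₂ = 45180 km = 4.518×10⁷ m.
Transfer ellipse a_t = (r₁ + r₂)/2 = 2.573×10⁷ m.
At r₁: circular v_c1 = √(μ/r₁) = 7187 m/s; transfer-periapsis v_p = √[μ(2/r₁ − 1/a_t)] = 9523 m/s.
Δv₁ = v_p − v_c1 = 2336 m/s.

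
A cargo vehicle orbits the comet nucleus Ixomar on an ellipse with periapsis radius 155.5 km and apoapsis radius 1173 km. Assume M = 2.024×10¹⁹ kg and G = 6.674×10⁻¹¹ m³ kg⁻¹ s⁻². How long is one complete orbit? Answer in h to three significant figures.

μ = GM = 6.674×10⁻¹¹ × 2.024×10¹⁹ = 1.351×10⁹ m³/s².
Semi-major axis a = (r_p + r_a)/2 = (155.50 + 1173.0)/2 = 664.25 km = 6.642×10⁵ m.
By Kepler's third law T = 2π√(a³/μ) = 2π × 1.473×10⁴ = 9.255×10⁴ s.
= 25.71 h.

T ≈ 25.7 h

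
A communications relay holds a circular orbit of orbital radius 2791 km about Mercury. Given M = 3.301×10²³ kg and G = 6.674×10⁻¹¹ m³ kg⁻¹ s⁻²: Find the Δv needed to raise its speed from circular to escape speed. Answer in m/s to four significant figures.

μ = GM = 6.674×10⁻¹¹ × 3.301×10²³ = 2.203×10¹³ m³/s².
r = 2791 km = 2.791×10⁶ m.
Circular speed v_c = √(μ/r) = 2810 m/s.
Escape speed v_esc = √(2μ/r) = √2 × v_c = 3973 m/s.
Δv = v_esc − v_c = 1164 m/s.

Δv ≈ 1164 m/s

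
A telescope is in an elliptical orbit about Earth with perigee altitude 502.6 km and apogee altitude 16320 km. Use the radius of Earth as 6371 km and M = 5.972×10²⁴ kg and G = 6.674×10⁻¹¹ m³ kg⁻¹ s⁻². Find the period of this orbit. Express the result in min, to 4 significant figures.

T ≈ 298.1 min

μ = GM = 6.674×10⁻¹¹ × 5.972×10²⁴ = 3.986×10¹⁴ m³/s².
r_p = 6371 + 502.6 = 6873.6 km = 6.8736×10⁶ m.
r_a = 6371 + 16320 = 22691 km = 2.2691×10⁷ m.
Semi-major axis a = (r_p + r_a)/2 = (6873.6 + 22691)/2 = 14782 km = 1.478×10⁷ m.
By Kepler's third law T = 2π√(a³/μ) = 2π × 2.847×10³ = 1.789×10⁴ s.
= 298.1 min.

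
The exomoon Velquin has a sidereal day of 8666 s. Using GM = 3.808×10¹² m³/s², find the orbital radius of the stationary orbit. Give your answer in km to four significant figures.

r_sync ≈ 1935 km

A synchronous orbit has period T, so by Kepler's third law a = (μT²/4π²)^(1/3).
μT²/4π² = 3.808×10¹² × (8.666×10³)² / 39.48 = 7.244×10¹⁸ m³.
a = 1.935×10⁶ m = 1934.9 km.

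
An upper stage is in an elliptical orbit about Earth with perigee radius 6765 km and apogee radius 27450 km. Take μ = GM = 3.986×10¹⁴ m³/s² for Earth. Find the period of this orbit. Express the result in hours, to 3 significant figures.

Semi-major axis a = (r_p + r_a)/2 = (6765.0 + 27450)/2 = 17108 km = 1.711×10⁷ m.
By Kepler's third law T = 2π√(a³/μ) = 2π × 3.544×10³ = 2.227×10⁴ s.
= 6.186 hours.

T ≈ 6.19 hours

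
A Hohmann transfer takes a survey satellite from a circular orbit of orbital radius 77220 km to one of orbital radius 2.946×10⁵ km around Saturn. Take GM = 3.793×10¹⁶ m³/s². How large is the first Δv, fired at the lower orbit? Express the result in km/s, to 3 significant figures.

r₁ = 77220 km = 7.722×10⁷ m.
r₂ = 2.946×10⁵ km = 2.946×10⁸ m.
Transfer ellipse a_t = (r₁ + r₂)/2 = 1.859×10⁸ m.
At r₁: circular v_c1 = √(μ/r₁) = 22160 m/s; transfer-perikrone v_p = √[μ(2/r₁ − 1/a_t)] = 27900 m/s.
Δv₁ = v_p − v_c1 = 5736 m/s.
= 5.736 km/s.

Δv ≈ 5.74 km/s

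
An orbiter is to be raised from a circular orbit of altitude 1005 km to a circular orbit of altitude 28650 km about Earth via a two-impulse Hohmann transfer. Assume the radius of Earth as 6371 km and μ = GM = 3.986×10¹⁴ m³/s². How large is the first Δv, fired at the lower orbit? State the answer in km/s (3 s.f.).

r₁ = 6371 + 1005 = 7376.0 km = 7.3760×10⁶ m.
r₂ = 6371 + 28650 = 35021 km = 3.5021×10⁷ m.
Transfer ellipse a_t = (r₁ + r₂)/2 = 2.120×10⁷ m.
At r₁: circular v_c1 = √(μ/r₁) = 7351 m/s; transfer-perigee v_p = √[μ(2/r₁ − 1/a_t)] = 9449 m/s.
Δv₁ = v_p − v_c1 = 2097 m/s.
= 2.097 km/s.

Δv ≈ 2.10 km/s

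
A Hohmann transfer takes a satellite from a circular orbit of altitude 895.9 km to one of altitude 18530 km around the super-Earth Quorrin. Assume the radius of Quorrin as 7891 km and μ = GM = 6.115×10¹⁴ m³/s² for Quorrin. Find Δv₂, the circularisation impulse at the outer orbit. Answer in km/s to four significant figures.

Δv ≈ 1.412 km/s

r₁ = 7891 + 895.9 = 8786.9 km = 8.7869×10⁶ m.
r₂ = 7891 + 18530 = 26421 km = 2.6421×10⁷ m.
Transfer ellipse a_t = (r₁ + r₂)/2 = 1.760×10⁷ m.
At r₁: circular v_c1 = √(μ/r₁) = 8342 m/s; transfer-periapsis v_p = √[μ(2/r₁ − 1/a_t)] = 10220 m/s.
At r₂: circular v_c2 = √(μ/r₂) = 4811 m/s; transfer-apoapsis v_a = √[μ(2/r₂ − 1/a_t)] = 3399 m/s.
Δv₂ = v_c2 − v_a = 1412 m/s.
= 1.412 km/s.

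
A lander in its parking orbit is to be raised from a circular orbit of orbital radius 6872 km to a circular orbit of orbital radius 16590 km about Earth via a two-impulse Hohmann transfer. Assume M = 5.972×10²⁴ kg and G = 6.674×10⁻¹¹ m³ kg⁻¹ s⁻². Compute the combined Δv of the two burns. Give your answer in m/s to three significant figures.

Δv_total ≈ 2590 m/s

μ = GM = 6.674×10⁻¹¹ × 5.972×10²⁴ = 3.986×10¹⁴ m³/s².
r₁ = 6872 km = 6.872×10⁶ m.
r₂ = 16590 km = 1.659×10⁷ m.
Transfer ellipse a_t = (r₁ + r₂)/2 = 1.173×10⁷ m.
At r₁: circular v_c1 = √(μ/r₁) = 7616 m/s; transfer-perigee v_p = √[μ(2/r₁ − 1/a_t)] = 9057 m/s.
Δv₁ = v_p − v_c1 = 1441 m/s.
At r₂: circular v_c2 = √(μ/r₂) = 4902 m/s; transfer-apogee v_a = √[μ(2/r₂ − 1/a_t)] = 3751 m/s.
Δv₂ = v_c2 − v_a = 1150 m/s.
Total Δv = Δv₁ + Δv₂ = 2591 m/s.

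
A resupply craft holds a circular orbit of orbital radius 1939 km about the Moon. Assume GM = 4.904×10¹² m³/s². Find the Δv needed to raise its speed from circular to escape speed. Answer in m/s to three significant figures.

r = 1939 km = 1.939×10⁶ m.
Circular speed v_c = √(μ/r) = 1590 m/s.
Escape speed v_esc = √(2μ/r) = √2 × v_c = 2249 m/s.
Δv = v_esc − v_c = 658.7 m/s.

Δv ≈ 659 m/s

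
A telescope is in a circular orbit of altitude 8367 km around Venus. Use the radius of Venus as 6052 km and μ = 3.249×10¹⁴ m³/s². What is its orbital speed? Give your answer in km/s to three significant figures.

r = 6052 + 8367 = 14419 km = 1.4419×10⁷ m.
For a circular orbit v = √(μ/r) = √(3.249×10¹⁴ / 1.442×10⁷) = √(2.253×10⁷) = 4747 m/s.
That is 4.747 km/s.

v ≈ 4.75 km/s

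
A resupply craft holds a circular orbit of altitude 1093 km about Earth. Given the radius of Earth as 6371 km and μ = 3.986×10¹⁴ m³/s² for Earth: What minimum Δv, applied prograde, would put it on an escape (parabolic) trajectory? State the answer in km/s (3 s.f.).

r = 6371 + 1093 = 7464.0 km = 7.4640×10⁶ m.
Circular speed v_c = √(μ/r) = 7308 m/s.
Escape speed v_esc = √(2μ/r) = √2 × v_c = 10330 m/s.
Δv = v_esc − v_c = 3027 m/s = 3.027 km/s.

Δv ≈ 3.03 km/s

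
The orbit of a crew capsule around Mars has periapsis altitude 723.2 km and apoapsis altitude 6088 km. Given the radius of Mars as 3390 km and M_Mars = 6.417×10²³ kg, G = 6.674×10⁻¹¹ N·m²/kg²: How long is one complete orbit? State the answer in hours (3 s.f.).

T ≈ 4.72 hours

μ = GM = 6.674×10⁻¹¹ × 6.417×10²³ = 4.283×10¹³ m³/s².
r_p = 3390 + 723.2 = 4113.2 km = 4.1132×10⁶ m.
r_a = 3390 + 6088 = 9478.0 km = 9.4780×10⁶ m.
Semi-major axis a = (r_p + r_a)/2 = (4113.2 + 9478.0)/2 = 6795.6 km = 6.796×10⁶ m.
By Kepler's third law T = 2π√(a³/μ) = 2π × 2.707×10³ = 1.701×10⁴ s.
= 4.725 hours.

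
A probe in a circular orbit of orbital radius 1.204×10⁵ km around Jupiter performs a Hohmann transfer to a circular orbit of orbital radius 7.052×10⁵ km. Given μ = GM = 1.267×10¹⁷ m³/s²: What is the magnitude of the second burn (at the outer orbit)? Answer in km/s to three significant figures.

r₁ = 1.204×10⁵ km = 1.204×10⁸ m.
r₂ = 7.052×10⁵ km = 7.052×10⁸ m.
Transfer ellipse a_t = (r₁ + r₂)/2 = 4.128×10⁸ m.
At r₁: circular v_c1 = √(μ/r₁) = 32440 m/s; transfer-perijove v_p = √[μ(2/r₁ − 1/a_t)] = 42400 m/s.
At r₂: circular v_c2 = √(μ/r₂) = 13400 m/s; transfer-apojove v_a = √[μ(2/r₂ − 1/a_t)] = 7239 m/s.
Δv₂ = v_c2 − v_a = 6165 m/s.
= 6.165 km/s.

Δv ≈ 6.16 km/s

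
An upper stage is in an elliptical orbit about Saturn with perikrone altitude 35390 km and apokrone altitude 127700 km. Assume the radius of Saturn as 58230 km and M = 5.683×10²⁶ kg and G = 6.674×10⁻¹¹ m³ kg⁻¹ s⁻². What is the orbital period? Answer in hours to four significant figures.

μ = GM = 6.674×10⁻¹¹ × 5.683×10²⁶ = 3.793×10¹⁶ m³/s².
r_p = 58230 + 35390 = 93620 km = 9.3620×10⁷ m.
r_a = 58230 + 127700 = 185930 km = 1.8593×10⁸ m.
Semi-major axis a = (r_p + r_a)/2 = (93620 + 1.8593×10⁵)/2 = 1.3978×10⁵ km = 1.398×10⁸ m.
By Kepler's third law T = 2π√(a³/μ) = 2π × 8.485×10³ = 5.331×10⁴ s.
= 14.81 hours.

T ≈ 14.81 hours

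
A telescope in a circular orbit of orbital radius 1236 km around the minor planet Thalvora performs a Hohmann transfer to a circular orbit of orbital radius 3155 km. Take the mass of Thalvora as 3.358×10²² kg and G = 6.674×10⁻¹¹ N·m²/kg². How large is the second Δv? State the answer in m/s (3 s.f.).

Δv ≈ 210 m/s

μ = GM = 6.674×10⁻¹¹ × 3.358×10²² = 2.241×10¹² m³/s².
r₁ = 1236 km = 1.236×10⁶ m.
r₂ = 3155 km = 3.155×10⁶ m.
Transfer ellipse a_t = (r₁ + r₂)/2 = 2.196×10⁶ m.
At r₁: circular v_c1 = √(μ/r₁) = 1347 m/s; transfer-periapsis v_p = √[μ(2/r₁ − 1/a_t)] = 1614 m/s.
At r₂: circular v_c2 = √(μ/r₂) = 842.8 m/s; transfer-apoapsis v_a = √[μ(2/r₂ − 1/a_t)] = 632.4 m/s.
Δv₂ = v_c2 − v_a = 210.4 m/s.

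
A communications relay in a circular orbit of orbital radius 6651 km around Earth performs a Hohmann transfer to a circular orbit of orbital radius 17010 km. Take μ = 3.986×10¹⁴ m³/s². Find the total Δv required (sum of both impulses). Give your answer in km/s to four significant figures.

Δv_total ≈ 2.752 km/s

r₁ = 6651 km = 6.651×10⁶ m.
r₂ = 17010 km = 1.701×10⁷ m.
Transfer ellipse a_t = (r₁ + r₂)/2 = 1.183×10⁷ m.
At r₁: circular v_c1 = √(μ/r₁) = 7742 m/s; transfer-perigee v_p = √[μ(2/r₁ − 1/a_t)] = 9283 m/s.
Δv₁ = v_p − v_c1 = 1541 m/s.
At r₂: circular v_c2 = √(μ/r₂) = 4841 m/s; transfer-apogee v_a = √[μ(2/r₂ − 1/a_t)] = 3630 m/s.
Δv₂ = v_c2 − v_a = 1211 m/s.
Total Δv = Δv₁ + Δv₂ = 2752 m/s = 2.752 km/s.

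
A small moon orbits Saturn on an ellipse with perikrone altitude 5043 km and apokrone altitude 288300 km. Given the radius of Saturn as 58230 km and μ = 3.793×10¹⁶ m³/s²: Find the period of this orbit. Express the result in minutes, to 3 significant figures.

r_p = 58230 + 5043 = 63273 km = 6.3273×10⁷ m.
r_a = 58230 + 288300 = 346530 km = 3.4653×10⁸ m.
Semi-major axis a = (r_p + r_a)/2 = (63273 + 3.4653×10⁵)/2 = 2.0490×10⁵ km = 2.049×10⁸ m.
By Kepler's third law T = 2π√(a³/μ) = 2π × 1.506×10⁴ = 9.463×10⁴ s.
= 1577 minutes.

T ≈ 1580 minutes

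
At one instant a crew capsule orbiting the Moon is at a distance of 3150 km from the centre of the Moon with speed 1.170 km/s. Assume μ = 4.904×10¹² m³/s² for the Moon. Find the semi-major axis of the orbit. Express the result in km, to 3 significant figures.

a ≈ 2810 km

r = 3.150×10⁶ m.
Specific orbital energy ε = v²/2 − μ/r = (1170)²/2 − 4.904×10¹²/3.150×10⁶ = -8.724×10⁵ J/kg.
Since ε = −μ/(2a), a = −μ/(2ε) = 2.811×10⁶ m = 2810.7 km.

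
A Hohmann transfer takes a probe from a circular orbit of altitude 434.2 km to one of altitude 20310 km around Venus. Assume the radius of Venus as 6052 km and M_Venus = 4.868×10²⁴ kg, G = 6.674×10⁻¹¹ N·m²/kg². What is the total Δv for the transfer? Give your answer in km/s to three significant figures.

Δv_total ≈ 3.19 km/s

μ = GM = 6.674×10⁻¹¹ × 4.868×10²⁴ = 3.249×10¹⁴ m³/s².
r₁ = 6052 + 434.2 = 6486.2 km = 6.4862×10⁶ m.
r₂ = 6052 + 20310 = 26362 km = 2.6362×10⁷ m.
Transfer ellipse a_t = (r₁ + r₂)/2 = 1.642×10⁷ m.
At r₁: circular v_c1 = √(μ/r₁) = 7077 m/s; transfer-periapsis v_p = √[μ(2/r₁ − 1/a_t)] = 8966 m/s.
Δv₁ = v_p − v_c1 = 1889 m/s.
At r₂: circular v_c2 = √(μ/r₂) = 3511 m/s; transfer-apoapsis v_a = √[μ(2/r₂ − 1/a_t)] = 2206 m/s.
Δv₂ = v_c2 − v_a = 1304 m/s.
Total Δv = Δv₁ + Δv₂ = 3194 m/s = 3.194 km/s.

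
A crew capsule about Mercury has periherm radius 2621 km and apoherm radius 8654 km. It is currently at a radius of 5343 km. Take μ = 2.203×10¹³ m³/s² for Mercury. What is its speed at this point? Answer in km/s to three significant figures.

v ≈ 2.08 km/s

Semi-major axis a = (r_p + r_a)/2 = 5637.5 km = 5.638×10⁶ m.
Vis-viva: v² = μ(2/r − 1/a) = 2.203×10¹³ × (3.743×10⁻⁷ − 1.774×10⁻⁷) = 4.339×10⁶ m²/s².
v = 2083 m/s = 2.083 km/s.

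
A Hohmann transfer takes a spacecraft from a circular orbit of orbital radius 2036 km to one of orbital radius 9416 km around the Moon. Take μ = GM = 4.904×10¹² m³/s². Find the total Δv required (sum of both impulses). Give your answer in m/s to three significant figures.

Δv_total ≈ 730 m/s

r₁ = 2036 km = 2.036×10⁶ m.
r₂ = 9416 km = 9.416×10⁶ m.
Transfer ellipse a_t = (r₁ + r₂)/2 = 5.726×10⁶ m.
At r₁: circular v_c1 = √(μ/r₁) = 1552 m/s; transfer-perilune v_p = √[μ(2/r₁ − 1/a_t)] = 1990 m/s.
Δv₁ = v_p − v_c1 = 438.2 m/s.
At r₂: circular v_c2 = √(μ/r₂) = 721.7 m/s; transfer-apolune v_a = √[μ(2/r₂ − 1/a_t)] = 430.3 m/s.
Δv₂ = v_c2 − v_a = 291.3 m/s.
Total Δv = Δv₁ + Δv₂ = 729.5 m/s.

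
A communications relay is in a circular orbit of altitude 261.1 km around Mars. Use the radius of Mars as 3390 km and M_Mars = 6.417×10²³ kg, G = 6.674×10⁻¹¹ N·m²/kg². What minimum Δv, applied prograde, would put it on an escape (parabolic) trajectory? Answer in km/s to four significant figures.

μ = GM = 6.674×10⁻¹¹ × 6.417×10²³ = 4.283×10¹³ m³/s².
r = 3390 + 261.1 = 3651.1 km = 3.6511×10⁶ m.
Circular speed v_c = √(μ/r) = 3425 m/s.
Escape speed v_esc = √(2μ/r) = √2 × v_c = 4844 m/s.
Δv = v_esc − v_c = 1419 m/s = 1.419 km/s.

Δv ≈ 1.419 km/s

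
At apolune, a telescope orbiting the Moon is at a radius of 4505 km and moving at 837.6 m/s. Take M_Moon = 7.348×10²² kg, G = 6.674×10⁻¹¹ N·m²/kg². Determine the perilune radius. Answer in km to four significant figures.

μ = GM = 6.674×10⁻¹¹ × 7.348×10²² = 4.904×10¹² m³/s².
r_a = 4.505×10⁶ m.
Specific energy ε = v²/2 − μ/r = -7.378×10⁵ J/kg, so a = −μ/(2ε) = 3.323×10⁶ m.
The apsides satisfy r_p + r_a = 2a, so the perilune radius is 2a − r_a = 2.142×10⁶ m = 2141.9 km.

perilune radius ≈ 2142 km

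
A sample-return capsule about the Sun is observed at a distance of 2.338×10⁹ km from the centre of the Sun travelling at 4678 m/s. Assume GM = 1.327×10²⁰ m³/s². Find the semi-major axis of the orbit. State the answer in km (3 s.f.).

a ≈ 1.45×10⁹ km

r = 2.338×10¹² m.
Specific orbital energy ε = v²/2 − μ/r = (4678)²/2 − 1.327×10²⁰/2.338×10¹² = -4.582×10⁷ J/kg.
Since ε = −μ/(2a), a = −μ/(2ε) = 1.448×10¹² m = 1.4482×10⁹ km.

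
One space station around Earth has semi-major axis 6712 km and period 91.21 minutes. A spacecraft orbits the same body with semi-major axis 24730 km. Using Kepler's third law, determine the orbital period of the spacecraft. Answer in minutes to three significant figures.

T₂ ≈ 645 minutes

Kepler's third law: T² ∝ a³, so T₂ = T₁ (a₂/a₁)^(3/2).
a₂/a₁ = 3.684, (a₂/a₁)^(3/2) = 7.072.
T₂ = 91.21 × 7.072 = 645.1 minutes.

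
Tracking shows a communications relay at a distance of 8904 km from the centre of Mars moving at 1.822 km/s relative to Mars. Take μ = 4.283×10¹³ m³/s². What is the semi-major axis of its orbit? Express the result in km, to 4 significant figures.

r = 8.904×10⁶ m.
Specific orbital energy ε = v²/2 − μ/r = (1822)²/2 − 4.283×10¹³/8.904×10⁶ = -3.150×10⁶ J/kg.
Since ε = −μ/(2a), a = −μ/(2ε) = 6.798×10⁶ m = 6797.6 km.

a ≈ 6798 km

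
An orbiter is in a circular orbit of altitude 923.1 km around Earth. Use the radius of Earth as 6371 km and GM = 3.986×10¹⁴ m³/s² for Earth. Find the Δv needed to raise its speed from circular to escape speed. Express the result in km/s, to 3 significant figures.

Δv ≈ 3.06 km/s

r = 6371 + 923.1 = 7294.1 km = 7.2941×10⁶ m.
Circular speed v_c = √(μ/r) = 7392 m/s.
Escape speed v_esc = √(2μ/r) = √2 × v_c = 10450 m/s.
Δv = v_esc − v_c = 3062 m/s = 3.062 km/s.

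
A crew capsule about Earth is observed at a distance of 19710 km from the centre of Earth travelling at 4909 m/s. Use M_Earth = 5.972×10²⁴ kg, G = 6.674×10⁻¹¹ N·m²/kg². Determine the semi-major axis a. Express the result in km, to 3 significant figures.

μ = GM = 6.674×10⁻¹¹ × 5.972×10²⁴ = 3.986×10¹⁴ m³/s².
r = 1.971×10⁷ m.
Vis-viva rearranged: 1/a = 2/r − v²/μ = 1.015×10⁻⁷ − 6.046×10⁻⁸ = 4.101×10⁻⁸ m⁻¹.
a = 2.438×10⁷ m = 24384 km.

a ≈ 24400 km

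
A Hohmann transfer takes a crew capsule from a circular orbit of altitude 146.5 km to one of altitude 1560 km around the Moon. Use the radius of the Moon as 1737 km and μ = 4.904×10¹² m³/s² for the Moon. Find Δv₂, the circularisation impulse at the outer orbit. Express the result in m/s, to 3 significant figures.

Δv ≈ 180 m/s

r₁ = 1737 + 146.5 = 1883.5 km = 1.8835×10⁶ m.
r₂ = 1737 + 1560 = 3297.0 km = 3.2970×10⁶ m.
Transfer ellipse a_t = (r₁ + r₂)/2 = 2.590×10⁶ m.
At r₁: circular v_c1 = √(μ/r₁) = 1614 m/s; transfer-perilune v_p = √[μ(2/r₁ − 1/a_t)] = 1820 m/s.
At r₂: circular v_c2 = √(μ/r₂) = 1220 m/s; transfer-apolune v_a = √[μ(2/r₂ − 1/a_t)] = 1040 m/s.
Δv₂ = v_c2 − v_a = 179.6 m/s.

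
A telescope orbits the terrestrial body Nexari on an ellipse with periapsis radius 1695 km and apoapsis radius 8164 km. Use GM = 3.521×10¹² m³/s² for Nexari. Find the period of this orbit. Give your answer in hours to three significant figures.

Semi-major axis a = (r_p + r_a)/2 = (1695.0 + 8164.0)/2 = 4929.5 km = 4.930×10⁶ m.
By Kepler's third law T = 2π√(a³/μ) = 2π × 5.833×10³ = 3.665×10⁴ s.
= 10.18 hours.

T ≈ 10.2 hours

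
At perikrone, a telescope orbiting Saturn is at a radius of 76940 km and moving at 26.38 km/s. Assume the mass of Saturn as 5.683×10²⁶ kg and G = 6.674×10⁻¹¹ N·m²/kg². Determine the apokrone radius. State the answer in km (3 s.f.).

μ = GM = 6.674×10⁻¹¹ × 5.683×10²⁶ = 3.793×10¹⁶ m³/s².
r_p = 7.694×10⁷ m.
Specific energy ε = v²/2 − μ/r = -1.450×10⁸ J/kg, so a = −μ/(2ε) = 1.308×10⁸ m.
The apsides satisfy r_p + r_a = 2a, so the apokrone radius is 2a − r_p = 1.846×10⁸ m = 1.8462×10⁵ km.

apokrone radius ≈ 1.85×10⁵ km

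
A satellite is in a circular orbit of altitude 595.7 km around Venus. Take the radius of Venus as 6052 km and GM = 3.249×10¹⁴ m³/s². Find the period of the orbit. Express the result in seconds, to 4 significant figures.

T ≈ 5975 seconds

r = 6052 + 595.7 = 6647.7 km = 6.6477×10⁶ m.
Kepler's third law: T = 2π√(r³/μ) = 2π√((6.648×10⁶)³ / 3.249×10¹⁴).
r³/μ = 9.042×10⁵ s², so T = 2π × 9.509×10² = 5.975×10³ s.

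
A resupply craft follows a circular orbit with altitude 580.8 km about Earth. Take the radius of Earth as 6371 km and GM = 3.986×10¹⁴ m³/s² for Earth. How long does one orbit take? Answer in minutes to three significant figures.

r = 6371 + 580.8 = 6951.8 km = 6.9518×10⁶ m.
Kepler's third law: T = 2π√(r³/μ) = 2π√((6.952×10⁶)³ / 3.986×10¹⁴).
r³/μ = 8.429×10⁵ s², so T = 2π × 9.181×10² = 5.768×10³ s.
Converting: 5.768×10³ s ÷ 60.00 = 96.14 minutes.

T ≈ 96.1 minutes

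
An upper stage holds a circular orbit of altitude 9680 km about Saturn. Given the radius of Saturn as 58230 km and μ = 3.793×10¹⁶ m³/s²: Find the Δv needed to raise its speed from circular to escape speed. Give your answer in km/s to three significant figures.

r = 58230 + 9680 = 67910 km = 6.7910×10⁷ m.
Circular speed v_c = √(μ/r) = 23630 m/s.
Escape speed v_esc = √(2μ/r) = √2 × v_c = 33420 m/s.
Δv = v_esc − v_c = 9789 m/s = 9.789 km/s.

Δv ≈ 9.79 km/s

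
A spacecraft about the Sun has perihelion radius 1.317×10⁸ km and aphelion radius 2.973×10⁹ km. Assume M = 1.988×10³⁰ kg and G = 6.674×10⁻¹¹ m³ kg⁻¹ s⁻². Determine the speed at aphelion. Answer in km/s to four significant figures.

v ≈ 1.946 km/s

μ = GM = 6.674×10⁻¹¹ × 1.988×10³⁰ = 1.327×10²⁰ m³/s².
Semi-major axis a = (r_p + r_a)/2 = 1.5524×10⁹ km = 1.552×10¹² m.
Vis-viva: v² = μ(2/r − 1/a) = 1.327×10²⁰ × (6.727×10⁻¹³ − 6.442×10⁻¹³) = 3.786×10⁶ m²/s².
v = 1946 m/s = 1.946 km/s.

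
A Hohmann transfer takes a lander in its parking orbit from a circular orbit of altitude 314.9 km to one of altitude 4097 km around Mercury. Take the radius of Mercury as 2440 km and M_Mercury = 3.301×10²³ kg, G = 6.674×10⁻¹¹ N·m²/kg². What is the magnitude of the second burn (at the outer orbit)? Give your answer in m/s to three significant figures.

μ = GM = 6.674×10⁻¹¹ × 3.301×10²³ = 2.203×10¹³ m³/s².
r₁ = 2440 + 314.9 = 2754.9 km = 2.7549×10⁶ m.
r₂ = 2440 + 4097 = 6537.0 km = 6.5370×10⁶ m.
Transfer ellipse a_t = (r₁ + r₂)/2 = 4.646×10⁶ m.
At r₁: circular v_c1 = √(μ/r₁) = 2828 m/s; transfer-periherm v_p = √[μ(2/r₁ − 1/a_t)] = 3354 m/s.
At r₂: circular v_c2 = √(μ/r₂) = 1836 m/s; transfer-apoherm v_a = √[μ(2/r₂ − 1/a_t)] = 1414 m/s.
Δv₂ = v_c2 − v_a = 422.2 m/s.

Δv ≈ 422 m/s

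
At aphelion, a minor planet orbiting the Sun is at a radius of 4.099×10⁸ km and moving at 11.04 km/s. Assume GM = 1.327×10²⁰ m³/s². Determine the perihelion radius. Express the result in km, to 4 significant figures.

r_a = 4.099×10¹¹ m.
Specific energy ε = v²/2 − μ/r = -2.628×10⁸ J/kg, so a = −μ/(2ε) = 2.525×10¹¹ m.
The apsides satisfy r_p + r_a = 2a, so the perihelion radius is 2a − r_a = 9.505×10¹⁰ m = 9.5053×10⁷ km.

perihelion radius ≈ 9.505×10⁷ km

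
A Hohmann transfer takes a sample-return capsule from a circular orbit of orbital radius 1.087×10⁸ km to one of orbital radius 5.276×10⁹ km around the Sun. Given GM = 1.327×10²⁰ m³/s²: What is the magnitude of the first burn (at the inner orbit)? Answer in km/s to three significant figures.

r₁ = 1.087×10⁸ km = 1.087×10¹¹ m.
r₂ = 5.276×10⁹ km = 5.276×10¹² m.
Transfer ellipse a_t = (r₁ + r₂)/2 = 2.692×10¹² m.
At r₁: circular v_c1 = √(μ/r₁) = 34940 m/s; transfer-perihelion v_p = √[μ(2/r₁ − 1/a_t)] = 48910 m/s.
Δv₁ = v_p − v_c1 = 13970 m/s.
= 13.97 km/s.

Δv ≈ 14.0 km/s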